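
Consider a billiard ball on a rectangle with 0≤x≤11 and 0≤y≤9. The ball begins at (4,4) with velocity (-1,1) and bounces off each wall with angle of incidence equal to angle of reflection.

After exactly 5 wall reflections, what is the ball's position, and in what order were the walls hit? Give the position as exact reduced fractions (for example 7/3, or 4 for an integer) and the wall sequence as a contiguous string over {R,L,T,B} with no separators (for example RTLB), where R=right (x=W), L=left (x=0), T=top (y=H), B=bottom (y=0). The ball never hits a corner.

Final position: (3,9)
Wall sequence: LTBRT

1. t=4 → L at (0,8); v=(1,1)
2. t=1 → T at (1,9); v=(1,-1)
3. t=9 → B at (10,0); v=(1,1)
4. t=1 → R at (11,1); v=(-1,1)
5. t=8 → T at (3,9); v=(-1,-1)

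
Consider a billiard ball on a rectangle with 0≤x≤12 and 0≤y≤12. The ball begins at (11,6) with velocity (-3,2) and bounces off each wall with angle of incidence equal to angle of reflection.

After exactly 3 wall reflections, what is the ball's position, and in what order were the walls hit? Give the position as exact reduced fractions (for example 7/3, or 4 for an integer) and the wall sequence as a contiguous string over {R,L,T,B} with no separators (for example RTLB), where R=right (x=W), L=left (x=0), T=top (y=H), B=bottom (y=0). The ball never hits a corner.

Final position: (12,8/3)
Wall sequence: TLR

1. t=3 → T at (2,12); v=(-3,-2)
2. t=2/3 → L at (0,32/3); v=(3,-2)
3. t=4 → R at (12,8/3); v=(-3,-2)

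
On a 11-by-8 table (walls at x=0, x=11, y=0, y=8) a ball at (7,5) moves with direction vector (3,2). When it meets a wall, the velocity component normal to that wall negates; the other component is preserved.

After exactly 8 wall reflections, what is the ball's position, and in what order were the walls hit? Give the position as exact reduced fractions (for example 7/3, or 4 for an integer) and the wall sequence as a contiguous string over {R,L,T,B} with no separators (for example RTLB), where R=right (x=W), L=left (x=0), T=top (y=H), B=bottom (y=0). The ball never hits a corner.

Final position: (7/2,0)
Wall sequence: RTLBRTLB

1. t=4/3 → R at (11,23/3); v=(-3,2)
2. t=1/6 → T at (21/2,8); v=(-3,-2)
3. t=7/2 → L at (0,1); v=(3,-2)
4. t=1/2 → B at (3/2,0); v=(3,2)
5. t=19/6 → R at (11,19/3); v=(-3,2)
6. t=5/6 → T at (17/2,8); v=(-3,-2)
7. t=17/6 → L at (0,7/3); v=(3,-2)
8. t=7/6 → B at (7/2,0); v=(3,2)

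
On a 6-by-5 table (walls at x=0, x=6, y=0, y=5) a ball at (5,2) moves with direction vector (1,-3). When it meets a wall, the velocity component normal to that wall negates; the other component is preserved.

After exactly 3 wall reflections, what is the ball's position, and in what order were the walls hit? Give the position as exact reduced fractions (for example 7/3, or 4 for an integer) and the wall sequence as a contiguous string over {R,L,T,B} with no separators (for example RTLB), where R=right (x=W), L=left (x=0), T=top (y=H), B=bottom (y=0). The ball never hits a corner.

1. t=2/3 → B at (17/3,0); v=(1,3)
2. t=1/3 → R at (6,1); v=(-1,3)
3. t=4/3 → T at (14/3,5); v=(-1,-3)

Final position: (14/3,5)
Wall sequence: BRT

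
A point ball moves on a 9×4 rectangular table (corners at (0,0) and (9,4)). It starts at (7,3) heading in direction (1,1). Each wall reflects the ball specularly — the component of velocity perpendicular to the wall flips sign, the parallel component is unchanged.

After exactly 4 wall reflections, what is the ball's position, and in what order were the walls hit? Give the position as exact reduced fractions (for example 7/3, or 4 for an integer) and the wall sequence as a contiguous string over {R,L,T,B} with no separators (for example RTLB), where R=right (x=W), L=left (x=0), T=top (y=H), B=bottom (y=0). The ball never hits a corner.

1. t=1 → T at (8,4); v=(1,-1)
2. t=1 → R at (9,3); v=(-1,-1)
3. t=3 → B at (6,0); v=(-1,1)
4. t=4 → T at (2,4); v=(-1,-1)

Final position: (2,4)
Wall sequence: TRBT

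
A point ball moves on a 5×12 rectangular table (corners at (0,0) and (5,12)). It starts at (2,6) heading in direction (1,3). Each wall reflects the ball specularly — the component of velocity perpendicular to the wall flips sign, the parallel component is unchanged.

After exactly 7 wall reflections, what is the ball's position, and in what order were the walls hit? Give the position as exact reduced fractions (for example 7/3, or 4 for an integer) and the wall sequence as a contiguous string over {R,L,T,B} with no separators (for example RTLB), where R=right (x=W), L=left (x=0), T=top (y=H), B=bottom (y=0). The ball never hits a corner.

Final position: (4,0)
Wall sequence: TRBLTRB

1. t=2 → T at (4,12); v=(1,-3)
2. t=1 → R at (5,9); v=(-1,-3)
3. t=3 → B at (2,0); v=(-1,3)
4. t=2 → L at (0,6); v=(1,3)
5. t=2 → T at (2,12); v=(1,-3)
6. t=3 → R at (5,3); v=(-1,-3)
7. t=1 → B at (4,0); v=(-1,3)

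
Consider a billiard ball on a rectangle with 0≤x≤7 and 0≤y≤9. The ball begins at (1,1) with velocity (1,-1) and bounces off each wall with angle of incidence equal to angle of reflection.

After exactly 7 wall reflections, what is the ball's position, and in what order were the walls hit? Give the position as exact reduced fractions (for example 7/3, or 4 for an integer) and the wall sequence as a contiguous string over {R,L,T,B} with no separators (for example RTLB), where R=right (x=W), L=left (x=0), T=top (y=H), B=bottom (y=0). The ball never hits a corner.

1. t=1 → B at (2,0); v=(1,1)
2. t=5 → R at (7,5); v=(-1,1)
3. t=4 → T at (3,9); v=(-1,-1)
4. t=3 → L at (0,6); v=(1,-1)
5. t=6 → B at (6,0); v=(1,1)
6. t=1 → R at (7,1); v=(-1,1)
7. t=7 → L at (0,8); v=(1,1)

Final position: (0,8)
Wall sequence: BRTLBRL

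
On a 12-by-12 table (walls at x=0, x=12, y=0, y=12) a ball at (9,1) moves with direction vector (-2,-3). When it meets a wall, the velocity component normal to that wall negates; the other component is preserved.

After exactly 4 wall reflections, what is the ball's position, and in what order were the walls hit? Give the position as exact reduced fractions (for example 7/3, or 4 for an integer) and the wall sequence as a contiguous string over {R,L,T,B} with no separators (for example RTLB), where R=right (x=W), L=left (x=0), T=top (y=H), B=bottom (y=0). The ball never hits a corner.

1. t=1/3 → B at (25/3,0); v=(-2,3)
2. t=4 → T at (1/3,12); v=(-2,-3)
3. t=1/6 → L at (0,23/2); v=(2,-3)
4. t=23/6 → B at (23/3,0); v=(2,3)

Final position: (23/3,0)
Wall sequence: BTLB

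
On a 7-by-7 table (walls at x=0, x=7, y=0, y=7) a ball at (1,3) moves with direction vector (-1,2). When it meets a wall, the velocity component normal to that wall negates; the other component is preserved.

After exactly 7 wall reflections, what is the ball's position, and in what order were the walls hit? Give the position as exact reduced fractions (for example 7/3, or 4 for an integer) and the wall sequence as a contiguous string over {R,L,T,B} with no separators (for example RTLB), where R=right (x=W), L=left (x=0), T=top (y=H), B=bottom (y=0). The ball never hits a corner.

1. t=1 → L at (0,5); v=(1,2)
2. t=1 → T at (1,7); v=(1,-2)
3. t=7/2 → B at (9/2,0); v=(1,2)
4. t=5/2 → R at (7,5); v=(-1,2)
5. t=1 → T at (6,7); v=(-1,-2)
6. t=7/2 → B at (5/2,0); v=(-1,2)
7. t=5/2 → L at (0,5); v=(1,2)

Final position: (0,5)
Wall sequence: LTBRTBL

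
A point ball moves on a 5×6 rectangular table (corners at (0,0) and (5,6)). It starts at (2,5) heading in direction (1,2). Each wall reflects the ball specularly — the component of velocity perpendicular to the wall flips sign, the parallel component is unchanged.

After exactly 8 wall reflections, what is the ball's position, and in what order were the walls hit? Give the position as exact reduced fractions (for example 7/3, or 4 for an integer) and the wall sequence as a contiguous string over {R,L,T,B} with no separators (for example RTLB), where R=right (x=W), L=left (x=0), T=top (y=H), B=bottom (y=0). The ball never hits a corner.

1. t=1/2 → T at (5/2,6); v=(1,-2)
2. t=5/2 → R at (5,1); v=(-1,-2)
3. t=1/2 → B at (9/2,0); v=(-1,2)
4. t=3 → T at (3/2,6); v=(-1,-2)
5. t=3/2 → L at (0,3); v=(1,-2)
6. t=3/2 → B at (3/2,0); v=(1,2)
7. t=3 → T at (9/2,6); v=(1,-2)
8. t=1/2 → R at (5,5); v=(-1,-2)

Final position: (5,5)
Wall sequence: TRBTLBTR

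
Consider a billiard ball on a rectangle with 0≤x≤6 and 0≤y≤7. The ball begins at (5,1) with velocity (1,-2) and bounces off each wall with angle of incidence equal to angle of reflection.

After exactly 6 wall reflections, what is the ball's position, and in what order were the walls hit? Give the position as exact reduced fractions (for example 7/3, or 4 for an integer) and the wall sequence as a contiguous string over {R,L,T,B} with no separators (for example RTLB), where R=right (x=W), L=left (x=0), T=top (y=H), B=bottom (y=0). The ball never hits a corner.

Final position: (4,7)
Wall sequence: BRTLBT

1. t=1/2 → B at (11/2,0); v=(1,2)
2. t=1/2 → R at (6,1); v=(-1,2)
3. t=3 → T at (3,7); v=(-1,-2)
4. t=3 → L at (0,1); v=(1,-2)
5. t=1/2 → B at (1/2,0); v=(1,2)
6. t=7/2 → T at (4,7); v=(1,-2)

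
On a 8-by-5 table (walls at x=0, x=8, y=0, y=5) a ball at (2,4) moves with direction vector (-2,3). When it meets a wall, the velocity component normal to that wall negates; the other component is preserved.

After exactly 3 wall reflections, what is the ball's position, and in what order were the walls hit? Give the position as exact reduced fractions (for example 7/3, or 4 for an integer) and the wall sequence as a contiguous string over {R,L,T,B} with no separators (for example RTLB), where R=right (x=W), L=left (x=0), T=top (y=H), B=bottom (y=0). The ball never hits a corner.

1. t=1/3 → T at (4/3,5); v=(-2,-3)
2. t=2/3 → L at (0,3); v=(2,-3)
3. t=1 → B at (2,0); v=(2,3)

Final position: (2,0)
Wall sequence: TLB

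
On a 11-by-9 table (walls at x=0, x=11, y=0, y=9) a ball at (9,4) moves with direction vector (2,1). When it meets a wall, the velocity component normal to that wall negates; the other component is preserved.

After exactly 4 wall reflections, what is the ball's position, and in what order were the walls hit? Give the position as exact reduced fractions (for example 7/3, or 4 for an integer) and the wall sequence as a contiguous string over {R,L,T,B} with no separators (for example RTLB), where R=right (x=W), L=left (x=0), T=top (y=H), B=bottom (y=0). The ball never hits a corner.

1. t=1 → R at (11,5); v=(-2,1)
2. t=4 → T at (3,9); v=(-2,-1)
3. t=3/2 → L at (0,15/2); v=(2,-1)
4. t=11/2 → R at (11,2); v=(-2,-1)

Final position: (11,2)
Wall sequence: RTLR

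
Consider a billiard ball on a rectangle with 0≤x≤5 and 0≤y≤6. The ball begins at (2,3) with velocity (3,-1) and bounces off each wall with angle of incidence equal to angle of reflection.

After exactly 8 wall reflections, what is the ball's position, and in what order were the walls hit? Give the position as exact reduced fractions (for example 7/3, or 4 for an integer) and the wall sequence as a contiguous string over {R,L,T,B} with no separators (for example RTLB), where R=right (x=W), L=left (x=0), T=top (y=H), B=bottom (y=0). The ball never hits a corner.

1. t=1 → R at (5,2); v=(-3,-1)
2. t=5/3 → L at (0,1/3); v=(3,-1)
3. t=1/3 → B at (1,0); v=(3,1)
4. t=4/3 → R at (5,4/3); v=(-3,1)
5. t=5/3 → L at (0,3); v=(3,1)
6. t=5/3 → R at (5,14/3); v=(-3,1)
7. t=4/3 → T at (1,6); v=(-3,-1)
8. t=1/3 → L at (0,17/3); v=(3,-1)

Final position: (0,17/3)
Wall sequence: RLBRLRTL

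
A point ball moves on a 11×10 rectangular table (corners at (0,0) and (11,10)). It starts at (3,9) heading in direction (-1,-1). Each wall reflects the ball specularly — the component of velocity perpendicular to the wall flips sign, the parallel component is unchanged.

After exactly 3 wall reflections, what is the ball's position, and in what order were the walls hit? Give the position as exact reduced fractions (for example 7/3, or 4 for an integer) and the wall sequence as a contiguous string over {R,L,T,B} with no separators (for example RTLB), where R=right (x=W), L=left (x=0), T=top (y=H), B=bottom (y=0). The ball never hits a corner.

1. t=3 → L at (0,6); v=(1,-1)
2. t=6 → B at (6,0); v=(1,1)
3. t=5 → R at (11,5); v=(-1,1)

Final position: (11,5)
Wall sequence: LBR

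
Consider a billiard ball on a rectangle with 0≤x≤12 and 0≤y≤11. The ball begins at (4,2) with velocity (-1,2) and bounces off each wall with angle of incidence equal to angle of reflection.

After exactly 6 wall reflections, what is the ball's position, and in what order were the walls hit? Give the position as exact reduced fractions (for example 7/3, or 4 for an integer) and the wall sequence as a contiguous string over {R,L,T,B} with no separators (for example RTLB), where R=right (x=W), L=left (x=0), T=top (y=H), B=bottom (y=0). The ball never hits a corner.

Final position: (7,0)
Wall sequence: LTBTRB

1. t=4 → L at (0,10); v=(1,2)
2. t=1/2 → T at (1/2,11); v=(1,-2)
3. t=11/2 → B at (6,0); v=(1,2)
4. t=11/2 → T at (23/2,11); v=(1,-2)
5. t=1/2 → R at (12,10); v=(-1,-2)
6. t=5 → B at (7,0); v=(-1,2)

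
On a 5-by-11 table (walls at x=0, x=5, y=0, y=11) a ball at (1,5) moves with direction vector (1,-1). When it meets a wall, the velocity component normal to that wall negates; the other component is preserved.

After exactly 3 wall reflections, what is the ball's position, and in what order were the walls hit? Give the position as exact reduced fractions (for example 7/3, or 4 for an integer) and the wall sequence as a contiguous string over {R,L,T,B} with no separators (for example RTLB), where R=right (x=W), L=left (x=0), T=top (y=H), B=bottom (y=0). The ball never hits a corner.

1. t=4 → R at (5,1); v=(-1,-1)
2. t=1 → B at (4,0); v=(-1,1)
3. t=4 → L at (0,4); v=(1,1)

Final position: (0,4)
Wall sequence: RBL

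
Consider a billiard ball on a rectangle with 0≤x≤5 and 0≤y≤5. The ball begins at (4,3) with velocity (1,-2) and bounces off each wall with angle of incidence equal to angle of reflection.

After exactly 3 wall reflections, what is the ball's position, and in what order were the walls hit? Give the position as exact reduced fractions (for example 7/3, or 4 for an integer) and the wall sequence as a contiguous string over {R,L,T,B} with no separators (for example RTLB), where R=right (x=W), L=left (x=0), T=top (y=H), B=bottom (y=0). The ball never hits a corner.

1. t=1 → R at (5,1); v=(-1,-2)
2. t=1/2 → B at (9/2,0); v=(-1,2)
3. t=5/2 → T at (2,5); v=(-1,-2)

Final position: (2,5)
Wall sequence: RBT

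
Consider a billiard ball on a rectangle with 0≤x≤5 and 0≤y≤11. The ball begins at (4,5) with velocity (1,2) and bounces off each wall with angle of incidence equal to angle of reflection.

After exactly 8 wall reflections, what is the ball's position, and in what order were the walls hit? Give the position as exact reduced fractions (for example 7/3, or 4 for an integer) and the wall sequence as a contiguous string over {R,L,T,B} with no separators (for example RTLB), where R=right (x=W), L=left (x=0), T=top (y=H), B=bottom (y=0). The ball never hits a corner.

Final position: (7/2,0)
Wall sequence: RTLBRTLB

1. t=1 → R at (5,7); v=(-1,2)
2. t=2 → T at (3,11); v=(-1,-2)
3. t=3 → L at (0,5); v=(1,-2)
4. t=5/2 → B at (5/2,0); v=(1,2)
5. t=5/2 → R at (5,5); v=(-1,2)
6. t=3 → T at (2,11); v=(-1,-2)
7. t=2 → L at (0,7); v=(1,-2)
8. t=7/2 → B at (7/2,0); v=(1,2)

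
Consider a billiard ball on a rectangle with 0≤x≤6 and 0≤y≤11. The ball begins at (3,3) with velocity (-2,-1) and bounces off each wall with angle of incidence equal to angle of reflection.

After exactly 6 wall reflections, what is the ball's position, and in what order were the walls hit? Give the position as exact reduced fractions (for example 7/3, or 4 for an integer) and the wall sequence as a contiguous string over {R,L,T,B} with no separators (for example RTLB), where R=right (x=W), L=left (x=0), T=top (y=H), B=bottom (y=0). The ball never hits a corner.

1. t=3/2 → L at (0,3/2); v=(2,-1)
2. t=3/2 → B at (3,0); v=(2,1)
3. t=3/2 → R at (6,3/2); v=(-2,1)
4. t=3 → L at (0,9/2); v=(2,1)
5. t=3 → R at (6,15/2); v=(-2,1)
6. t=3 → L at (0,21/2); v=(2,1)

Final position: (0,21/2)
Wall sequence: LBRLRL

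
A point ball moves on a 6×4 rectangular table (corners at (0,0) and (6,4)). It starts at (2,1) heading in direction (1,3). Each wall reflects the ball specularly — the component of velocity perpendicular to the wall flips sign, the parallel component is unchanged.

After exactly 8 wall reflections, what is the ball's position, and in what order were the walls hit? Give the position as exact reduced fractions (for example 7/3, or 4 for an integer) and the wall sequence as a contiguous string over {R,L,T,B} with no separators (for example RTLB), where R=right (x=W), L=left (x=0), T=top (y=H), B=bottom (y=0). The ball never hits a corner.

Final position: (1,4)
Wall sequence: TBTRBTBT

1. t=1 → T at (3,4); v=(1,-3)
2. t=4/3 → B at (13/3,0); v=(1,3)
3. t=4/3 → T at (17/3,4); v=(1,-3)
4. t=1/3 → R at (6,3); v=(-1,-3)
5. t=1 → B at (5,0); v=(-1,3)
6. t=4/3 → T at (11/3,4); v=(-1,-3)
7. t=4/3 → B at (7/3,0); v=(-1,3)
8. t=4/3 → T at (1,4); v=(-1,-3)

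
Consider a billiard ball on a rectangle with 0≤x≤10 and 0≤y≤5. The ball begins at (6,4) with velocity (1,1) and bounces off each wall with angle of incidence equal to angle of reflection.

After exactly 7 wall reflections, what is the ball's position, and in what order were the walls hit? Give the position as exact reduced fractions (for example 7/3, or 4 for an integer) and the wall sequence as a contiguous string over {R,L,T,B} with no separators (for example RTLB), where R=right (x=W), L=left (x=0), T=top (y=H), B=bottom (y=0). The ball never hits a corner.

1. t=1 → T at (7,5); v=(1,-1)
2. t=3 → R at (10,2); v=(-1,-1)
3. t=2 → B at (8,0); v=(-1,1)
4. t=5 → T at (3,5); v=(-1,-1)
5. t=3 → L at (0,2); v=(1,-1)
6. t=2 → B at (2,0); v=(1,1)
7. t=5 → T at (7,5); v=(1,-1)

Final position: (7,5)
Wall sequence: TRBTLBT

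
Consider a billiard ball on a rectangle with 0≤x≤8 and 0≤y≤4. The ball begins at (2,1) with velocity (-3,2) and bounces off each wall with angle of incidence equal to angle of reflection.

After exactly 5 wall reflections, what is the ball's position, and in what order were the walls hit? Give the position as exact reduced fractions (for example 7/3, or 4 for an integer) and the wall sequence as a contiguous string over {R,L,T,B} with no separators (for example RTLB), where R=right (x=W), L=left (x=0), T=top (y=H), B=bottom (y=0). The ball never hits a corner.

1. t=2/3 → L at (0,7/3); v=(3,2)
2. t=5/6 → T at (5/2,4); v=(3,-2)
3. t=11/6 → R at (8,1/3); v=(-3,-2)
4. t=1/6 → B at (15/2,0); v=(-3,2)
5. t=2 → T at (3/2,4); v=(-3,-2)

Final position: (3/2,4)
Wall sequence: LTRBT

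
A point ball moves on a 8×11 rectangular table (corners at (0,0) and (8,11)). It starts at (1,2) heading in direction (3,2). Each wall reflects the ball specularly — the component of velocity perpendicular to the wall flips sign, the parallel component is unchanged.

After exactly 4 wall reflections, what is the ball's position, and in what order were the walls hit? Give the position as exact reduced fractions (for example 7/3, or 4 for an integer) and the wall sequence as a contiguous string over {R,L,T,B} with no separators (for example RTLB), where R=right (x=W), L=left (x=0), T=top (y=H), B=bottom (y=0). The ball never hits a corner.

Final position: (8,14/3)
Wall sequence: RTLR

1. t=7/3 → R at (8,20/3); v=(-3,2)
2. t=13/6 → T at (3/2,11); v=(-3,-2)
3. t=1/2 → L at (0,10); v=(3,-2)
4. t=8/3 → R at (8,14/3); v=(-3,-2)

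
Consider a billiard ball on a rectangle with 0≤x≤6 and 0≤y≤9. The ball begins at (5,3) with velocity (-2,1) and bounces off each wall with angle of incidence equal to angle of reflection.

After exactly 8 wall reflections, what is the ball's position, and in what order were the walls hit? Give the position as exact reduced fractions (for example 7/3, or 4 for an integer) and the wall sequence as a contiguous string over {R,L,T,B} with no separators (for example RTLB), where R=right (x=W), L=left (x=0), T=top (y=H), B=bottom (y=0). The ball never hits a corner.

1. t=5/2 → L at (0,11/2); v=(2,1)
2. t=3 → R at (6,17/2); v=(-2,1)
3. t=1/2 → T at (5,9); v=(-2,-1)
4. t=5/2 → L at (0,13/2); v=(2,-1)
5. t=3 → R at (6,7/2); v=(-2,-1)
6. t=3 → L at (0,1/2); v=(2,-1)
7. t=1/2 → B at (1,0); v=(2,1)
8. t=5/2 → R at (6,5/2); v=(-2,1)

Final position: (6,5/2)
Wall sequence: LRTLRLBR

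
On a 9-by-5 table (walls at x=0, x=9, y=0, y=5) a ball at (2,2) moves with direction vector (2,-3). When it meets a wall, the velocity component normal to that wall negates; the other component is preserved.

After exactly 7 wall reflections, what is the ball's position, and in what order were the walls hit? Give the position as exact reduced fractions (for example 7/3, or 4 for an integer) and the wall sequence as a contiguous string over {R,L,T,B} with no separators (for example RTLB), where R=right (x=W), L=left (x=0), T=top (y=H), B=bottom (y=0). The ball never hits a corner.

1. t=2/3 → B at (10/3,0); v=(2,3)
2. t=5/3 → T at (20/3,5); v=(2,-3)
3. t=7/6 → R at (9,3/2); v=(-2,-3)
4. t=1/2 → B at (8,0); v=(-2,3)
5. t=5/3 → T at (14/3,5); v=(-2,-3)
6. t=5/3 → B at (4/3,0); v=(-2,3)
7. t=2/3 → L at (0,2); v=(2,3)

Final position: (0,2)
Wall sequence: BTRBTBL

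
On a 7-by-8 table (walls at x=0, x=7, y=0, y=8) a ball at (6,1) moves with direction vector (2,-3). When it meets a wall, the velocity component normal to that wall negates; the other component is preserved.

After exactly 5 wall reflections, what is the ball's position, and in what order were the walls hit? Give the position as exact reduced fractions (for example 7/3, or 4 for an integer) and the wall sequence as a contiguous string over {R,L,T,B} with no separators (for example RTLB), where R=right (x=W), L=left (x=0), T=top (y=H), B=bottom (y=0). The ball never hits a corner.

1. t=1/3 → B at (20/3,0); v=(2,3)
2. t=1/6 → R at (7,1/2); v=(-2,3)
3. t=5/2 → T at (2,8); v=(-2,-3)
4. t=1 → L at (0,5); v=(2,-3)
5. t=5/3 → B at (10/3,0); v=(2,3)

Final position: (10/3,0)
Wall sequence: BRTLB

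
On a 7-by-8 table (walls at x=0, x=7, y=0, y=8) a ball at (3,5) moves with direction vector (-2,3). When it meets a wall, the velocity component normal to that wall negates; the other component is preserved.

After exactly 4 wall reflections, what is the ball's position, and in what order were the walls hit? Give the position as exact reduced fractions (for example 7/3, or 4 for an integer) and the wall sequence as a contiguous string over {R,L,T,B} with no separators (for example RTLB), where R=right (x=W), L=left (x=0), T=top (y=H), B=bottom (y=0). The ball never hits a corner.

1. t=1 → T at (1,8); v=(-2,-3)
2. t=1/2 → L at (0,13/2); v=(2,-3)
3. t=13/6 → B at (13/3,0); v=(2,3)
4. t=4/3 → R at (7,4); v=(-2,3)

Final position: (7,4)
Wall sequence: TLBR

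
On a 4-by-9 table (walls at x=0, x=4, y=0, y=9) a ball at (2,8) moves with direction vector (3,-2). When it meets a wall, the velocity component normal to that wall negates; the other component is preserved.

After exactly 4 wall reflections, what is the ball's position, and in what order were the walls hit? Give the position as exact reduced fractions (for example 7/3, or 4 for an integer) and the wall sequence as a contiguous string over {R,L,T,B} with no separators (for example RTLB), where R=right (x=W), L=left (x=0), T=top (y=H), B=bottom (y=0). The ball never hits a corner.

Final position: (2,0)
Wall sequence: RLRB

1. t=2/3 → R at (4,20/3); v=(-3,-2)
2. t=4/3 → L at (0,4); v=(3,-2)
3. t=4/3 → R at (4,4/3); v=(-3,-2)
4. t=2/3 → B at (2,0); v=(-3,2)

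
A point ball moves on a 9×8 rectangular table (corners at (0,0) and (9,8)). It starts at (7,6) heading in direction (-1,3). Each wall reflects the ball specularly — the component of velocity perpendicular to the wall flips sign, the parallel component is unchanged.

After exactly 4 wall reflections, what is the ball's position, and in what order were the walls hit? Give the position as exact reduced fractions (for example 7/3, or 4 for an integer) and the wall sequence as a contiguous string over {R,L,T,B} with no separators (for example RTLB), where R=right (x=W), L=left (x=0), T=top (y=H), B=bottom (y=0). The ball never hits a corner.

Final position: (0,5)
Wall sequence: TBTL

1. t=2/3 → T at (19/3,8); v=(-1,-3)
2. t=8/3 → B at (11/3,0); v=(-1,3)
3. t=8/3 → T at (1,8); v=(-1,-3)
4. t=1 → L at (0,5); v=(1,-3)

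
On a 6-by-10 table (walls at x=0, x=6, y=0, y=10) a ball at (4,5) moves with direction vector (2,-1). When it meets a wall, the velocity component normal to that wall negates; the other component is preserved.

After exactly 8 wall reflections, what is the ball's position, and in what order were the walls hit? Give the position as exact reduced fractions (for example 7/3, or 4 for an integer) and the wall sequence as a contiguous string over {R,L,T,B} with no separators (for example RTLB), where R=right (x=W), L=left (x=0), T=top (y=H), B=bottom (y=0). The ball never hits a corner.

Final position: (0,9)
Wall sequence: RLBRLRTL

1. t=1 → R at (6,4); v=(-2,-1)
2. t=3 → L at (0,1); v=(2,-1)
3. t=1 → B at (2,0); v=(2,1)
4. t=2 → R at (6,2); v=(-2,1)
5. t=3 → L at (0,5); v=(2,1)
6. t=3 → R at (6,8); v=(-2,1)
7. t=2 → T at (2,10); v=(-2,-1)
8. t=1 → L at (0,9); v=(2,-1)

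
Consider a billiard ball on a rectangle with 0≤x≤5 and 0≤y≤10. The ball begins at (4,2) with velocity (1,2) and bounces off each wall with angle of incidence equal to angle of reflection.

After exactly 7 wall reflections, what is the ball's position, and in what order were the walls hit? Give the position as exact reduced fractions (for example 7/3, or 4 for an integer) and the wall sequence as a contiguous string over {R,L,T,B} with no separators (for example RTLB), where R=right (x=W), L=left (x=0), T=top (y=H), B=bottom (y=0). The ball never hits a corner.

1. t=1 → R at (5,4); v=(-1,2)
2. t=3 → T at (2,10); v=(-1,-2)
3. t=2 → L at (0,6); v=(1,-2)
4. t=3 → B at (3,0); v=(1,2)
5. t=2 → R at (5,4); v=(-1,2)
6. t=3 → T at (2,10); v=(-1,-2)
7. t=2 → L at (0,6); v=(1,-2)

Final position: (0,6)
Wall sequence: RTLBRTL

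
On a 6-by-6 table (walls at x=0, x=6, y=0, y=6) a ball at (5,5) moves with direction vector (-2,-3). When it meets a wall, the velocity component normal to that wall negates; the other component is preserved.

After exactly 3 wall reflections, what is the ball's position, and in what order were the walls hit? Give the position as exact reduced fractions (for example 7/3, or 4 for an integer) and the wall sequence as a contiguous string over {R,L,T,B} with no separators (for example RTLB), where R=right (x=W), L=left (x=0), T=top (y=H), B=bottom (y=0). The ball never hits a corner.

Final position: (7/3,6)
Wall sequence: BLT

1. t=5/3 → B at (5/3,0); v=(-2,3)
2. t=5/6 → L at (0,5/2); v=(2,3)
3. t=7/6 → T at (7/3,6); v=(2,-3)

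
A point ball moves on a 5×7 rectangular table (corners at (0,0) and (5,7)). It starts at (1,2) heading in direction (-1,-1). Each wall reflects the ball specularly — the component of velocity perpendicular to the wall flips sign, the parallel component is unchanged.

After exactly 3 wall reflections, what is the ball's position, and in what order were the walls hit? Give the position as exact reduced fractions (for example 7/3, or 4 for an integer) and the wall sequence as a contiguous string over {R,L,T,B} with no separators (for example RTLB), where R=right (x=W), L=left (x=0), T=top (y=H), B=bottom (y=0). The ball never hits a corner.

Final position: (5,4)
Wall sequence: LBR

1. t=1 → L at (0,1); v=(1,-1)
2. t=1 → B at (1,0); v=(1,1)
3. t=4 → R at (5,4); v=(-1,1)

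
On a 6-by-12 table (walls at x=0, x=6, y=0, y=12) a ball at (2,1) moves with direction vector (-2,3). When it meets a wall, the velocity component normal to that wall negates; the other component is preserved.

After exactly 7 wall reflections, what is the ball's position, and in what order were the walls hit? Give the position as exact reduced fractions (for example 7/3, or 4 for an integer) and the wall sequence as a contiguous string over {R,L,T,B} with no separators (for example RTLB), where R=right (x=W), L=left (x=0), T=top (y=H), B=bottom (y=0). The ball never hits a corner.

1. t=1 → L at (0,4); v=(2,3)
2. t=8/3 → T at (16/3,12); v=(2,-3)
3. t=1/3 → R at (6,11); v=(-2,-3)
4. t=3 → L at (0,2); v=(2,-3)
5. t=2/3 → B at (4/3,0); v=(2,3)
6. t=7/3 → R at (6,7); v=(-2,3)
7. t=5/3 → T at (8/3,12); v=(-2,-3)

Final position: (8/3,12)
Wall sequence: LTRLBRT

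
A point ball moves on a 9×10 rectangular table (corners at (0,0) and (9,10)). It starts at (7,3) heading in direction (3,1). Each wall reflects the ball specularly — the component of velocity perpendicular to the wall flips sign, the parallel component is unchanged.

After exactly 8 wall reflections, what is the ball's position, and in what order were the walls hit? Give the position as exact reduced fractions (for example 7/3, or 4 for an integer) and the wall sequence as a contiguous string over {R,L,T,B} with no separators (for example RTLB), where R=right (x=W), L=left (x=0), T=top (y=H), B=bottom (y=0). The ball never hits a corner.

1. t=2/3 → R at (9,11/3); v=(-3,1)
2. t=3 → L at (0,20/3); v=(3,1)
3. t=3 → R at (9,29/3); v=(-3,1)
4. t=1/3 → T at (8,10); v=(-3,-1)
5. t=8/3 → L at (0,22/3); v=(3,-1)
6. t=3 → R at (9,13/3); v=(-3,-1)
7. t=3 → L at (0,4/3); v=(3,-1)
8. t=4/3 → B at (4,0); v=(3,1)

Final position: (4,0)
Wall sequence: RLRTLRLB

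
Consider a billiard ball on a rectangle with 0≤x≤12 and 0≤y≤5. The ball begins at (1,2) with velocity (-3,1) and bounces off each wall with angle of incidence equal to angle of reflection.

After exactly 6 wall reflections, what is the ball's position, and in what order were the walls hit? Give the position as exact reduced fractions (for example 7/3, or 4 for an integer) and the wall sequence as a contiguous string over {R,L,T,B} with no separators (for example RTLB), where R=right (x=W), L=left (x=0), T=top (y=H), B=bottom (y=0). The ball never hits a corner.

Final position: (12,13/3)
Wall sequence: LTRBLR

1. t=1/3 → L at (0,7/3); v=(3,1)
2. t=8/3 → T at (8,5); v=(3,-1)
3. t=4/3 → R at (12,11/3); v=(-3,-1)
4. t=11/3 → B at (1,0); v=(-3,1)
5. t=1/3 → L at (0,1/3); v=(3,1)
6. t=4 → R at (12,13/3); v=(-3,1)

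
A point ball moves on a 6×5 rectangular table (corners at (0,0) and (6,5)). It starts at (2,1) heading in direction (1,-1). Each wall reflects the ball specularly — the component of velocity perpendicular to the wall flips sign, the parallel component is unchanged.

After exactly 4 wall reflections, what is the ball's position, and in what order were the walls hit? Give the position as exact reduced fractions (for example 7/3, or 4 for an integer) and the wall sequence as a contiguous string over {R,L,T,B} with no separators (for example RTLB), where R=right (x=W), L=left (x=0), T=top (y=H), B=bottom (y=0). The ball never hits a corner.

Final position: (0,1)
Wall sequence: BRTL

1. t=1 → B at (3,0); v=(1,1)
2. t=3 → R at (6,3); v=(-1,1)
3. t=2 → T at (4,5); v=(-1,-1)
4. t=4 → L at (0,1); v=(1,-1)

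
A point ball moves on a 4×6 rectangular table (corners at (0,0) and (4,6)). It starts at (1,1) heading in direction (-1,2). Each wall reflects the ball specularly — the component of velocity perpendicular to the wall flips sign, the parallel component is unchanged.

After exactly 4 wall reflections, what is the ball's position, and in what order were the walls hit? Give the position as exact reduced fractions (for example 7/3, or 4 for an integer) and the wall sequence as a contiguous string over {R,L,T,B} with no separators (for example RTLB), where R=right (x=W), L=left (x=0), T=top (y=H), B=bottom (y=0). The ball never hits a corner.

1. t=1 → L at (0,3); v=(1,2)
2. t=3/2 → T at (3/2,6); v=(1,-2)
3. t=5/2 → R at (4,1); v=(-1,-2)
4. t=1/2 → B at (7/2,0); v=(-1,2)

Final position: (7/2,0)
Wall sequence: LTRB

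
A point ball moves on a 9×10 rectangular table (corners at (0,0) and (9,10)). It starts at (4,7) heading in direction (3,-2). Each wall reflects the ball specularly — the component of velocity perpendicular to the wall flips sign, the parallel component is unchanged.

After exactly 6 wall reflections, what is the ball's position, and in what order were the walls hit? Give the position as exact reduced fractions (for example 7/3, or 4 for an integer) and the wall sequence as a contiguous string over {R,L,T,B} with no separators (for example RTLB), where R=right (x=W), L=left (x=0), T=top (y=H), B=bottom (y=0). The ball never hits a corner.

Final position: (0,17/3)
Wall sequence: RBLRTL

1. t=5/3 → R at (9,11/3); v=(-3,-2)
2. t=11/6 → B at (7/2,0); v=(-3,2)
3. t=7/6 → L at (0,7/3); v=(3,2)
4. t=3 → R at (9,25/3); v=(-3,2)
5. t=5/6 → T at (13/2,10); v=(-3,-2)
6. t=13/6 → L at (0,17/3); v=(3,-2)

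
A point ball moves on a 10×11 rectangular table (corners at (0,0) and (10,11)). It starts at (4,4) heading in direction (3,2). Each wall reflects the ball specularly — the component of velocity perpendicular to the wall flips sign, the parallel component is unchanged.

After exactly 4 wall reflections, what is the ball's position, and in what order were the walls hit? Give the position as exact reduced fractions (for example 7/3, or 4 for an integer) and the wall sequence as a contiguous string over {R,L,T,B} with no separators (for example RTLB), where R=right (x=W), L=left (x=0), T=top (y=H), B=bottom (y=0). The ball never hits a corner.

1. t=2 → R at (10,8); v=(-3,2)
2. t=3/2 → T at (11/2,11); v=(-3,-2)
3. t=11/6 → L at (0,22/3); v=(3,-2)
4. t=10/3 → R at (10,2/3); v=(-3,-2)

Final position: (10,2/3)
Wall sequence: RTLR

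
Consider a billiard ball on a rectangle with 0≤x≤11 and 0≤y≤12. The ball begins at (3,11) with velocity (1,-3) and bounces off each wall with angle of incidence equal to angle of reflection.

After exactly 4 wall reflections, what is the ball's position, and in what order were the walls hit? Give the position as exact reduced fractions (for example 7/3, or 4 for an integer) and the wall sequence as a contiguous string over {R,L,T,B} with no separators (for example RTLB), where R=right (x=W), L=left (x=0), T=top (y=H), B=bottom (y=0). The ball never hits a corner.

Final position: (22/3,0)
Wall sequence: BTRB

1. t=11/3 → B at (20/3,0); v=(1,3)
2. t=4 → T at (32/3,12); v=(1,-3)
3. t=1/3 → R at (11,11); v=(-1,-3)
4. t=11/3 → B at (22/3,0); v=(-1,3)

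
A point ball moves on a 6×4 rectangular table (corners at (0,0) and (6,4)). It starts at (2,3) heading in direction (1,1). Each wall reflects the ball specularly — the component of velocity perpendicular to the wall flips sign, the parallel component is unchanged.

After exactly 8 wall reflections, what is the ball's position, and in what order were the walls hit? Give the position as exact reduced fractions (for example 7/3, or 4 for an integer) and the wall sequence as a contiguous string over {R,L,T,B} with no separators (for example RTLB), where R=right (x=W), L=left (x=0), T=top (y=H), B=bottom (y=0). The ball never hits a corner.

Final position: (5,4)
Wall sequence: TRBTLBRT

1. t=1 → T at (3,4); v=(1,-1)
2. t=3 → R at (6,1); v=(-1,-1)
3. t=1 → B at (5,0); v=(-1,1)
4. t=4 → T at (1,4); v=(-1,-1)
5. t=1 → L at (0,3); v=(1,-1)
6. t=3 → B at (3,0); v=(1,1)
7. t=3 → R at (6,3); v=(-1,1)
8. t=1 → T at (5,4); v=(-1,-1)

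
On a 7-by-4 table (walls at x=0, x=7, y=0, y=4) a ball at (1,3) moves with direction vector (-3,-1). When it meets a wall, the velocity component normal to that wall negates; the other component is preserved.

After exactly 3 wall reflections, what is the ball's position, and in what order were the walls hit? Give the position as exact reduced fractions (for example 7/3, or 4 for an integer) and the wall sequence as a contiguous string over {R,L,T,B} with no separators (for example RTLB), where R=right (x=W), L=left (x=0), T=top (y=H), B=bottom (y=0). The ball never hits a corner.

1. t=1/3 → L at (0,8/3); v=(3,-1)
2. t=7/3 → R at (7,1/3); v=(-3,-1)
3. t=1/3 → B at (6,0); v=(-3,1)

Final position: (6,0)
Wall sequence: LRB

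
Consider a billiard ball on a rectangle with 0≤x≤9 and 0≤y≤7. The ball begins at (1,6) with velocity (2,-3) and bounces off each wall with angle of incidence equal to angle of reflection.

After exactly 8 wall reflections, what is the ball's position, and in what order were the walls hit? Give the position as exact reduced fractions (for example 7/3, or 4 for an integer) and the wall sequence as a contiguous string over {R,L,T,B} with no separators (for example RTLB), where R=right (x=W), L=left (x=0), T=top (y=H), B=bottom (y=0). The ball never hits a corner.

1. t=2 → B at (5,0); v=(2,3)
2. t=2 → R at (9,6); v=(-2,3)
3. t=1/3 → T at (25/3,7); v=(-2,-3)
4. t=7/3 → B at (11/3,0); v=(-2,3)
5. t=11/6 → L at (0,11/2); v=(2,3)
6. t=1/2 → T at (1,7); v=(2,-3)
7. t=7/3 → B at (17/3,0); v=(2,3)
8. t=5/3 → R at (9,5); v=(-2,3)

Final position: (9,5)
Wall sequence: BRTBLTBR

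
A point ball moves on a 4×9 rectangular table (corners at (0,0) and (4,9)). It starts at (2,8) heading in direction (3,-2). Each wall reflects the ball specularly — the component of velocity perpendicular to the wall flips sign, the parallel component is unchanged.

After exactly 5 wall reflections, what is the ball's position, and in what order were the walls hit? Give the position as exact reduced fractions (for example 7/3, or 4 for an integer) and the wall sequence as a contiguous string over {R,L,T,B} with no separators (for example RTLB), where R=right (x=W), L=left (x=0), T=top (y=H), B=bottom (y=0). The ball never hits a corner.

1. t=2/3 → R at (4,20/3); v=(-3,-2)
2. t=4/3 → L at (0,4); v=(3,-2)
3. t=4/3 → R at (4,4/3); v=(-3,-2)
4. t=2/3 → B at (2,0); v=(-3,2)
5. t=2/3 → L at (0,4/3); v=(3,2)

Final position: (0,4/3)
Wall sequence: RLRBL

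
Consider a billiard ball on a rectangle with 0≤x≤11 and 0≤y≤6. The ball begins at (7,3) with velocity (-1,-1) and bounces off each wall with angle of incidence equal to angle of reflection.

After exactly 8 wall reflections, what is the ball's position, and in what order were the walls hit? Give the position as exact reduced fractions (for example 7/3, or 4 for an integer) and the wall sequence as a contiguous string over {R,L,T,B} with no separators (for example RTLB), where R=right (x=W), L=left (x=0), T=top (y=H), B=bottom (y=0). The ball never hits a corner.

1. t=3 → B at (4,0); v=(-1,1)
2. t=4 → L at (0,4); v=(1,1)
3. t=2 → T at (2,6); v=(1,-1)
4. t=6 → B at (8,0); v=(1,1)
5. t=3 → R at (11,3); v=(-1,1)
6. t=3 → T at (8,6); v=(-1,-1)
7. t=6 → B at (2,0); v=(-1,1)
8. t=2 → L at (0,2); v=(1,1)

Final position: (0,2)
Wall sequence: BLTBRTBL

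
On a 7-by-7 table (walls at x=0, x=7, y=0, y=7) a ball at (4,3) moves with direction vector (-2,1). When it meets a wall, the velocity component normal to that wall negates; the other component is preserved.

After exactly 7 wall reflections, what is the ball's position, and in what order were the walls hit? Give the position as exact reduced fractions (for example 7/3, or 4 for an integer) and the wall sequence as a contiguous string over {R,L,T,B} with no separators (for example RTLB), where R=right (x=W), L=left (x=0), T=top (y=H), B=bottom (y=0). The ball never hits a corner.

Final position: (0,5)
Wall sequence: LTRLBRL

1. t=2 → L at (0,5); v=(2,1)
2. t=2 → T at (4,7); v=(2,-1)
3. t=3/2 → R at (7,11/2); v=(-2,-1)
4. t=7/2 → L at (0,2); v=(2,-1)
5. t=2 → B at (4,0); v=(2,1)
6. t=3/2 → R at (7,3/2); v=(-2,1)
7. t=7/2 → L at (0,5); v=(2,1)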